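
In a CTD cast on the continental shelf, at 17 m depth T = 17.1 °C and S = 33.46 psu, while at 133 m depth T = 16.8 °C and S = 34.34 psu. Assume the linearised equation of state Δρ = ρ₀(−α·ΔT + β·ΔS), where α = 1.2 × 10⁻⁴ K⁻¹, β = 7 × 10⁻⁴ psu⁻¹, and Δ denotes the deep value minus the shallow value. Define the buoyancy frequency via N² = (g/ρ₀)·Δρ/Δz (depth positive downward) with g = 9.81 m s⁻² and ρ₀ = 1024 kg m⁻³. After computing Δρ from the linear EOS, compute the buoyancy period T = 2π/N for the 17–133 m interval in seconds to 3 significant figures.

ΔT = -0.3 K, ΔS = +0.88 psu (deep − shallow).
Δρ/ρ₀ = −αΔT + βΔS = 3.60 × 10⁻⁵ + 6.16 × 10⁻⁴ = 6.52 × 10⁻⁴, so Δρ ≈ 0.6676 kg m⁻³.
N² = (g/ρ₀)·Δρ/Δz = g·(Δρ/ρ₀)/Δz = 9.81 × 6.52 × 10⁻⁴ / 116 = 5.5139 × 10⁻⁵ s⁻².
N = √(5.5139 × 10⁻⁵) = 7.4256 × 10⁻³ rad s⁻¹ → T = 2π/N = 846.15 s ≈ 846 s.

846 s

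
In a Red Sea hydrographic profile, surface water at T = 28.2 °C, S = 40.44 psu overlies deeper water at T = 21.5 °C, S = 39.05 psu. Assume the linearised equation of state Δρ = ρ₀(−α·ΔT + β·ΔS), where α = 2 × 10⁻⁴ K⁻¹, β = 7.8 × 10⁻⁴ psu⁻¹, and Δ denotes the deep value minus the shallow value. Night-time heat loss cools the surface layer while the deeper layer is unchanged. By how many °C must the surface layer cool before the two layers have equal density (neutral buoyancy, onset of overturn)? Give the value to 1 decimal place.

1.3 °C

Neutral buoyancy requires Δρ = 0, i.e. −α(T_deep − T_surf′) + β(S_deep − S_surf) = 0.
T_surf′ = T_deep − (β/α)·ΔS = 21.5 − (7.8 × 10⁻⁴/2 × 10⁻⁴)·(-1.39) = 26.921 °C.
Cooling required: 28.2 − (26.921) = 1.279 °C.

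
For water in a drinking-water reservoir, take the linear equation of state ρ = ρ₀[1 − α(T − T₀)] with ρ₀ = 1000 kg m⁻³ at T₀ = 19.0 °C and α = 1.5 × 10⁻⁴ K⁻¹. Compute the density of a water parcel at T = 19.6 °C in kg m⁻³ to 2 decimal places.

999.91 kg m⁻³

T − T₀ = +0.6 K.
Bracket = 1 − α·(+0.6) = 1 + (-9.00 × 10⁻⁵) = 0.9999100.
ρ = 1000 × 0.9999100 = 999.91 kg m⁻³.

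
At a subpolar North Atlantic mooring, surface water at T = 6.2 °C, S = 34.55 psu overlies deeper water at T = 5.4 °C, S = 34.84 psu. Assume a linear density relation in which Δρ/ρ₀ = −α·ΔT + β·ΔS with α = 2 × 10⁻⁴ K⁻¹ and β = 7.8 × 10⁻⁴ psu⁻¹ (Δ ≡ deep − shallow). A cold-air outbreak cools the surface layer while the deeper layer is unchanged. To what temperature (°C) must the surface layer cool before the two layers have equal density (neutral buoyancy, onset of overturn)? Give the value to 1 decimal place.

Neutral buoyancy requires Δρ = 0, i.e. −α(T_deep − T_surf′) + β(S_deep − S_surf) = 0.
T_surf′ = T_deep − (β/α)·ΔS = 5.4 − (7.8 × 10⁻⁴/2 × 10⁻⁴)·(+0.29) = 4.269 °C.
Cooling required: 6.2 − (4.269) = 1.931 °C.

4.3 °C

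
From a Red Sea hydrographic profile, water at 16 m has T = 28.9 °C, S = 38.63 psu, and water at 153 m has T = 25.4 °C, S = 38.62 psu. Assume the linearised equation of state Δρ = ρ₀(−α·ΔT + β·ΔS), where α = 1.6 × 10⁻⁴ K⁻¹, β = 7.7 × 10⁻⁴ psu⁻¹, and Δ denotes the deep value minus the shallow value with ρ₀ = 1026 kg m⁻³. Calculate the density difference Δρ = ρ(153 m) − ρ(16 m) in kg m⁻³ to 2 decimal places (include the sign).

+0.57 kg m⁻³

ΔT = -3.5 K, ΔS = -0.01 psu (deep − shallow).
Δρ/ρ₀ = −(1.6 × 10⁻⁴)(-3.5) + (7.7 × 10⁻⁴)(-0.01) = 5.523 × 10⁻⁴.
Δρ = 1026 × (5.523 × 10⁻⁴) = +0.57 kg m⁻³.
Positive Δρ: denser below, stable.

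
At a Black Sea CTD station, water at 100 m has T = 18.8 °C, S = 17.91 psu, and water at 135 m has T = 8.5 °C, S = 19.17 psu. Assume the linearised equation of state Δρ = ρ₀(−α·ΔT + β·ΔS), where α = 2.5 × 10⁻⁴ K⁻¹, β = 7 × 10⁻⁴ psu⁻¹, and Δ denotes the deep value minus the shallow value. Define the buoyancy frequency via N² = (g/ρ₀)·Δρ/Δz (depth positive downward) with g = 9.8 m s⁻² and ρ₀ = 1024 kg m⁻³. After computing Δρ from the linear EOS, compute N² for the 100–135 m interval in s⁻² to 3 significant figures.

9.68 × 10⁻⁴ s⁻²

ΔT = -10.3 K, ΔS = +1.26 psu (deep − shallow).
Δρ/ρ₀ = −αΔT + βΔS = 2.575 × 10⁻³ + 8.82 × 10⁻⁴ = 3.457 × 10⁻³, so Δρ ≈ 3.540 kg m⁻³.
N² = (g/ρ₀)·Δρ/Δz = g·(Δρ/ρ₀)/Δz = 9.8 × 3.457 × 10⁻³ / 35 = 9.6796 × 10⁻⁴ s⁻² ≈ 9.68 × 10⁻⁴ s⁻².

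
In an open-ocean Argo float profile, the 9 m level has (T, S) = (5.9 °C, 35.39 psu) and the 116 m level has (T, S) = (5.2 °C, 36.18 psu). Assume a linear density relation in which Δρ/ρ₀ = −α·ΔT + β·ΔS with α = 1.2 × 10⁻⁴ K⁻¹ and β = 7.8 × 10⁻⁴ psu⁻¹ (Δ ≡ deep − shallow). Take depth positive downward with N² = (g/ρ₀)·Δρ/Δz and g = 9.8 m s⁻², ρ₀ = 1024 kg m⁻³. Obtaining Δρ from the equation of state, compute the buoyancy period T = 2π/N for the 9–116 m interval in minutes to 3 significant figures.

ΔT = -0.7 K, ΔS = +0.79 psu (deep − shallow).
Δρ/ρ₀ = −αΔT + βΔS = 8.40 × 10⁻⁵ + 6.162 × 10⁻⁴ = 7.002 × 10⁻⁴, so Δρ ≈ 0.7170 kg m⁻³.
N² = (g/ρ₀)·Δρ/Δz = g·(Δρ/ρ₀)/Δz = 9.8 × 7.002 × 10⁻⁴ / 107 = 6.4130 × 10⁻⁵ s⁻².
N = √(6.4130 × 10⁻⁵) = 8.0081 × 10⁻³ rad s⁻¹ → T = 2π/N = 784.60 s = 13.077 min ≈ 13.1 min.

13.1 min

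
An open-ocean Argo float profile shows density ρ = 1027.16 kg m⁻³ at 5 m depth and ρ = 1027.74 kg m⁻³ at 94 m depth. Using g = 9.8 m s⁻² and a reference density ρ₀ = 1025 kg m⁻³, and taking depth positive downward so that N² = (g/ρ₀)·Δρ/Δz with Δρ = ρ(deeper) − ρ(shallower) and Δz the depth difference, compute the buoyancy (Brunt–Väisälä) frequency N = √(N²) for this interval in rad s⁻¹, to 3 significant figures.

7.89 × 10⁻³ rad s⁻¹

Δρ = 1027.74 − 1027.16 = 0.58 kg m⁻³ over Δz = 94 − 5 = 89 m.
N² = (9.8/1025) × (0.58/89) = 6.2307 × 10⁻⁵ s⁻².
N = √(6.2307 × 10⁻⁵) = 7.8935 × 10⁻³ rad s⁻¹ ≈ 7.89 × 10⁻³ rad s⁻¹.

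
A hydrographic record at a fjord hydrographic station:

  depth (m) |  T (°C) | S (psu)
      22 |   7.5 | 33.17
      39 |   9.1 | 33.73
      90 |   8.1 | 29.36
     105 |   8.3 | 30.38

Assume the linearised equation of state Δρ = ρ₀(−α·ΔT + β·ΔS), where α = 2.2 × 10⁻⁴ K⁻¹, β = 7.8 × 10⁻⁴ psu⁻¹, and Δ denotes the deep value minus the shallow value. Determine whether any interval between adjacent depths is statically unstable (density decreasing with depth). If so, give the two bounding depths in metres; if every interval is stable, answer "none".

39–90 m

Evaluate Δρ/ρ₀ = −αΔT + βΔS across each adjacent pair:
  22–39 m: −αΔT+βΔS = −(2.2 × 10⁻⁴)(+1.6)+(7.8 × 10⁻⁴)(+0.56) = 8.5 × 10⁻⁵ → stable
  39–90 m: −αΔT+βΔS = −(2.2 × 10⁻⁴)(-1.0)+(7.8 × 10⁻⁴)(-4.37) = -3.2 × 10⁻³ → UNSTABLE
  90–105 m: −αΔT+βΔS = −(2.2 × 10⁻⁴)(+0.2)+(7.8 × 10⁻⁴)(+1.02) = 7.5 × 10⁻⁴ → stable
The 39–90 m interval has Δρ < 0: lighter water underlies denser water.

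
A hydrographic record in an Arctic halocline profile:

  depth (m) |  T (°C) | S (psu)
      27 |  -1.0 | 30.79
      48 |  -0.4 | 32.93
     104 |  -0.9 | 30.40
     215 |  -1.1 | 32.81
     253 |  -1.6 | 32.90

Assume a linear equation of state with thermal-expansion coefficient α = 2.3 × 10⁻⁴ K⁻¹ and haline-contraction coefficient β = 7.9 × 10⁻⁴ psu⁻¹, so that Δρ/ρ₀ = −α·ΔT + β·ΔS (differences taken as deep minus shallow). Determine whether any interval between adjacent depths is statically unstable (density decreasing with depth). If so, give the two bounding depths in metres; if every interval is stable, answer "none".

Evaluate Δρ/ρ₀ = −αΔT + βΔS across each adjacent pair:
  27–48 m: −αΔT+βΔS = −(2.3 × 10⁻⁴)(+0.6)+(7.9 × 10⁻⁴)(+2.14) = 1.6 × 10⁻³ → stable
  48–104 m: −αΔT+βΔS = −(2.3 × 10⁻⁴)(-0.5)+(7.9 × 10⁻⁴)(-2.53) = -1.9 × 10⁻³ → UNSTABLE
  104–215 m: −αΔT+βΔS = −(2.3 × 10⁻⁴)(-0.2)+(7.9 × 10⁻⁴)(+2.41) = 1.9 × 10⁻³ → stable
  215–253 m: −αΔT+βΔS = −(2.3 × 10⁻⁴)(-0.5)+(7.9 × 10⁻⁴)(+0.09) = 1.9 × 10⁻⁴ → stable
The 48–104 m interval has Δρ < 0: lighter water underlies denser water.

48–104 m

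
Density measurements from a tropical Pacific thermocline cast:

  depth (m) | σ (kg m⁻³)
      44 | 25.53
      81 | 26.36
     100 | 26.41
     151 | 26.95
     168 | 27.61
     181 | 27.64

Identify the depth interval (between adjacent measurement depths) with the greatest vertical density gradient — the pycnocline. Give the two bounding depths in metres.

151–168 m

Compute the density gradient over each adjacent pair:
  44–81 m: Δρ/Δz = 0.83/37 = 0.022 kg m⁻⁴
  81–100 m: Δρ/Δz = 0.05/19 = 2.6 × 10⁻³ kg m⁻⁴
  100–151 m: Δρ/Δz = 0.54/51 = 0.011 kg m⁻⁴
  151–168 m: Δρ/Δz = 0.66/17 = 0.039 kg m⁻⁴
  168–181 m: Δρ/Δz = 0.03/13 = 2.3 × 10⁻³ kg m⁻⁴
The largest gradient is in the 151–168 m interval — the pycnocline.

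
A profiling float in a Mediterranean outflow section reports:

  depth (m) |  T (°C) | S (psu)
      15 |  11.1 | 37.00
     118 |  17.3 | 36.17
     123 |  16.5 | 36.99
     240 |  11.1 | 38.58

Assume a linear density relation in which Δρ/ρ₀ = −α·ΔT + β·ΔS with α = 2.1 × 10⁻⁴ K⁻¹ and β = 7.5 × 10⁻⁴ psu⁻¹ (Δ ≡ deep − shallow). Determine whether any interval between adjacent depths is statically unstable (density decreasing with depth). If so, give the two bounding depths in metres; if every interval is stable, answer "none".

15–118 m

Evaluate Δρ/ρ₀ = −αΔT + βΔS across each adjacent pair:
  15–118 m: −αΔT+βΔS = −(2.1 × 10⁻⁴)(+6.2)+(7.5 × 10⁻⁴)(-0.83) = -1.9 × 10⁻³ → UNSTABLE
  118–123 m: −αΔT+βΔS = −(2.1 × 10⁻⁴)(-0.8)+(7.5 × 10⁻⁴)(+0.82) = 7.8 × 10⁻⁴ → stable
  123–240 m: −αΔT+βΔS = −(2.1 × 10⁻⁴)(-5.4)+(7.5 × 10⁻⁴)(+1.59) = 2.3 × 10⁻³ → stable
The 15–118 m interval has Δρ < 0: lighter water underlies denser water.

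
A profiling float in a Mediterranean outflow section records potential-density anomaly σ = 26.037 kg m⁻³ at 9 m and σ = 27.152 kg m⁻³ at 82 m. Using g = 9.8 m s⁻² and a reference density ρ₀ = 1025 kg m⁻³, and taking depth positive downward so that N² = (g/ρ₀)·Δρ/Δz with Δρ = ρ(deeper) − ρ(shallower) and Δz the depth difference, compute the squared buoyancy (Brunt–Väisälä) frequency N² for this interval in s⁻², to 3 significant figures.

Δρ = 1027.152 − 1026.037 = 1.115 kg m⁻³ over Δz = 82 − 9 = 73 m.
N² = (9.8/1025) × (1.115/73) = 1.4603 × 10⁻⁴ s⁻² ≈ 1.46 × 10⁻⁴ s⁻².

1.46 × 10⁻⁴ s⁻²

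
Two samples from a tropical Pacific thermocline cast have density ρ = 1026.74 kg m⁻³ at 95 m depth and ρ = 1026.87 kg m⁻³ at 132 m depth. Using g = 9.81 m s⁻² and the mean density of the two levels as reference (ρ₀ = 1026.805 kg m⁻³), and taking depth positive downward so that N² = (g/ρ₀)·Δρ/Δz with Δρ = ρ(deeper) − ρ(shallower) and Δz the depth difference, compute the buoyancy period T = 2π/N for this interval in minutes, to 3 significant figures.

Δρ = 1026.87 − 1026.74 = 0.13 kg m⁻³ over Δz = 132 − 95 = 37 m.
N² = (9.81/1026.805) × (0.13/37) = 3.3568 × 10⁻⁵ s⁻².
N = √(3.3568 × 10⁻⁵) = 5.7938 × 10⁻³ rad s⁻¹, so T = 2π/N = 1.0845 × 10³ s = 18.075 min ≈ 18.1 min.

18.1 min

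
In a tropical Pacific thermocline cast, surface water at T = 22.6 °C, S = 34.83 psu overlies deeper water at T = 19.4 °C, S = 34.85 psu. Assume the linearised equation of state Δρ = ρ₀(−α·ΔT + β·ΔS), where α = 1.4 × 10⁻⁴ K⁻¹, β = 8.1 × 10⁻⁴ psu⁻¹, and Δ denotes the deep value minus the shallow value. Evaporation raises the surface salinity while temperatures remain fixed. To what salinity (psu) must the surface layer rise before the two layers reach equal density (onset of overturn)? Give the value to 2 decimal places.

Neutral buoyancy requires −α(T_deep − T_surf) + β(S_deep − S_surf′) = 0.
S_surf′ = S_deep − (α/β)·ΔT = 34.85 − (1.4 × 10⁻⁴/8.1 × 10⁻⁴)·(-3.2) = 35.4031 psu.
Increase required: 35.4031 − 34.83 = 0.5731 psu.

35.40 psu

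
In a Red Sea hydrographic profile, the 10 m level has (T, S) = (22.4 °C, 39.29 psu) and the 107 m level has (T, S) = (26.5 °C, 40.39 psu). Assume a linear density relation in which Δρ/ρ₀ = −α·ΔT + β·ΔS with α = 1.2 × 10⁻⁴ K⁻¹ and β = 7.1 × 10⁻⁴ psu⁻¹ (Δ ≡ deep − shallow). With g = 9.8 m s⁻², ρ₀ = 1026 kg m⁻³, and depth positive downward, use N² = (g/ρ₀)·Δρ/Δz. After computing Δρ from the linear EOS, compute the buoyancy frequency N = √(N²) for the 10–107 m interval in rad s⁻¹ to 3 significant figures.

5.40 × 10⁻³ rad s⁻¹

ΔT = +4.1 K, ΔS = +1.10 psu (deep − shallow).
Δρ/ρ₀ = −αΔT + βΔS = -4.92 × 10⁻⁴ + 7.81 × 10⁻⁴ = 2.89 × 10⁻⁴, so Δρ ≈ 0.2965 kg m⁻³.
N² = (g/ρ₀)·Δρ/Δz = g·(Δρ/ρ₀)/Δz = 9.8 × 2.89 × 10⁻⁴ / 97 = 2.9198 × 10⁻⁵ s⁻².
N = √(2.9198 × 10⁻⁵) = 5.4035 × 10⁻³ rad s⁻¹ ≈ 5.40 × 10⁻³ rad s⁻¹.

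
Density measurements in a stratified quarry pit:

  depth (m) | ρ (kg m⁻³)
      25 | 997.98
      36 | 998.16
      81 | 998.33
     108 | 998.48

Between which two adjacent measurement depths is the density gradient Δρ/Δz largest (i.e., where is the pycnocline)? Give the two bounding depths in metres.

25–36 m

Compute the density gradient over each adjacent pair:
  25–36 m: Δρ/Δz = 0.18/11 = 0.016 kg m⁻⁴
  36–81 m: Δρ/Δz = 0.17/45 = 3.8 × 10⁻³ kg m⁻⁴
  81–108 m: Δρ/Δz = 0.15/27 = 5.6 × 10⁻³ kg m⁻⁴
The largest gradient is in the 25–36 m interval — the pycnocline.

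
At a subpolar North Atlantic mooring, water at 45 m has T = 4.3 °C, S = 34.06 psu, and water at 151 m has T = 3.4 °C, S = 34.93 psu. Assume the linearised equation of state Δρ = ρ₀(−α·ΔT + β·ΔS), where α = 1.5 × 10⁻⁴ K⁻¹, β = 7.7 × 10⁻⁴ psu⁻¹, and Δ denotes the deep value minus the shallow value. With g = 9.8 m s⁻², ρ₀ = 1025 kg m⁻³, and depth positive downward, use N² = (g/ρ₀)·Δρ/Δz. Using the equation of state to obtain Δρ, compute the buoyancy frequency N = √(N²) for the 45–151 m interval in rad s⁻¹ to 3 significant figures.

ΔT = -0.9 K, ΔS = +0.87 psu (deep − shallow).
Δρ/ρ₀ = −αΔT + βΔS = 1.35 × 10⁻⁴ + 6.699 × 10⁻⁴ = 8.049 × 10⁻⁴, so Δρ ≈ 0.8250 kg m⁻³.
N² = (g/ρ₀)·Δρ/Δz = g·(Δρ/ρ₀)/Δz = 9.8 × 8.049 × 10⁻⁴ / 106 = 7.4415 × 10⁻⁵ s⁻².
N = √(7.4415 × 10⁻⁵) = 8.6264 × 10⁻³ rad s⁻¹ ≈ 8.63 × 10⁻³ rad s⁻¹.

8.63 × 10⁻³ rad s⁻¹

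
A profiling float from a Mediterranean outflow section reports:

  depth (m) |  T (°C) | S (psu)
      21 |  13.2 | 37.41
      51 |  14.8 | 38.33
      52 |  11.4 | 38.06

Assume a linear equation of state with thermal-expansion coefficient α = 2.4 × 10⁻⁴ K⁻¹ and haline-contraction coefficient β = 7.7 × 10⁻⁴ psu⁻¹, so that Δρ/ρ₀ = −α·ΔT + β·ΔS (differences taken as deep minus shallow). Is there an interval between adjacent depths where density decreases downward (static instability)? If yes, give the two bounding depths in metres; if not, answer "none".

Evaluate Δρ/ρ₀ = −αΔT + βΔS across each adjacent pair:
  21–51 m: −αΔT+βΔS = −(2.4 × 10⁻⁴)(+1.6)+(7.7 × 10⁻⁴)(+0.92) = 3.2 × 10⁻⁴ → stable
  51–52 m: −αΔT+βΔS = −(2.4 × 10⁻⁴)(-3.4)+(7.7 × 10⁻⁴)(-0.27) = 6.1 × 10⁻⁴ → stable
Every interval has Δρ > 0: the column is stably stratified throughout.

none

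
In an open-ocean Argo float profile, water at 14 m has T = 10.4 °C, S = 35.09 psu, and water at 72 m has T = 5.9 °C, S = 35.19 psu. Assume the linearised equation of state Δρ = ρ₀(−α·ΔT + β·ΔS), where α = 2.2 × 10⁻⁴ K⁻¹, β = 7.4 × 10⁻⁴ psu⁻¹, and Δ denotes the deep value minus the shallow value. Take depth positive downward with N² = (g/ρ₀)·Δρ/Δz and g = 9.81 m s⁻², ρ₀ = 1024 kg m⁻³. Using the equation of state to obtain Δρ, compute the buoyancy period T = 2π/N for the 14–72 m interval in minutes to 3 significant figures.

7.81 min

ΔT = -4.5 K, ΔS = +0.10 psu (deep − shallow).
Δρ/ρ₀ = −αΔT + βΔS = 9.90 × 10⁻⁴ + 7.40 × 10⁻⁵ = 1.064 × 10⁻³, so Δρ ≈ 1.090 kg m⁻³.
N² = (g/ρ₀)·Δρ/Δz = g·(Δρ/ρ₀)/Δz = 9.81 × 1.064 × 10⁻³ / 58 = 1.7996 × 10⁻⁴ s⁻².
N = √(1.7996 × 10⁻⁴) = 0.013415 rad s⁻¹ → T = 2π/N = 468.37 s = 7.8062 min ≈ 7.81 min.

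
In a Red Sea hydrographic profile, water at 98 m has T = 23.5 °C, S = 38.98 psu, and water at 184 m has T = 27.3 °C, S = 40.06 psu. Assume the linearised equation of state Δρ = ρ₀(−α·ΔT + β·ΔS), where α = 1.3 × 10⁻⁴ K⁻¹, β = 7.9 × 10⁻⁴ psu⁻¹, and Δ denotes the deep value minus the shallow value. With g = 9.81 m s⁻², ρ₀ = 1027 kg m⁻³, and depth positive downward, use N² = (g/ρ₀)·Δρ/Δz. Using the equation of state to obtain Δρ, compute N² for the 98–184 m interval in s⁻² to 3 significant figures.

4.10 × 10⁻⁵ s⁻²

ΔT = +3.8 K, ΔS = +1.08 psu (deep − shallow).
Δρ/ρ₀ = −αΔT + βΔS = -4.94 × 10⁻⁴ + 8.532 × 10⁻⁴ = 3.592 × 10⁻⁴, so Δρ ≈ 0.3689 kg m⁻³.
N² = (g/ρ₀)·Δρ/Δz = g·(Δρ/ρ₀)/Δz = 9.81 × 3.592 × 10⁻⁴ / 86 = 4.0974 × 10⁻⁵ s⁻² ≈ 4.10 × 10⁻⁵ s⁻².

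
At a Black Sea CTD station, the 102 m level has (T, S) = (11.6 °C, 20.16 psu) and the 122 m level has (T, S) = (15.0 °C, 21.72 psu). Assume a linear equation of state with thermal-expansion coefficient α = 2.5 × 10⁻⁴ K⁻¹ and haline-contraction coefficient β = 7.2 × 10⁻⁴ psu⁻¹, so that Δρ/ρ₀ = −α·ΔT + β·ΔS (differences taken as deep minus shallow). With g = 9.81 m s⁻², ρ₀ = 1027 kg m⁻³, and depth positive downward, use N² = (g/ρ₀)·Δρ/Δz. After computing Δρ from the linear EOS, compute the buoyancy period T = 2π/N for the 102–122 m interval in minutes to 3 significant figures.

ΔT = +3.4 K, ΔS = +1.56 psu (deep − shallow).
Δρ/ρ₀ = −αΔT + βΔS = -8.50 × 10⁻⁴ + 1.1232 × 10⁻³ = 2.732 × 10⁻⁴, so Δρ ≈ 0.2806 kg m⁻³.
N² = (g/ρ₀)·Δρ/Δz = g·(Δρ/ρ₀)/Δz = 9.81 × 2.732 × 10⁻⁴ / 20 = 1.3400 × 10⁻⁴ s⁻².
N = √(1.3400 × 10⁻⁴) = 0.011576 rad s⁻¹ → T = 2π/N = 542.78 s = 9.0463 min ≈ 9.05 min.

9.05 min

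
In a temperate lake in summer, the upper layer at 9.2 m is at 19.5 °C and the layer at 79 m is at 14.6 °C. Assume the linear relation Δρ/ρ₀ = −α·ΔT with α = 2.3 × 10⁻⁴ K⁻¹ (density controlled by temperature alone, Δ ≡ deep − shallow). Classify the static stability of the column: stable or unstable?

stable

ΔT = 14.6 − 19.5 = -4.9 K, so Δρ/ρ₀ = −αΔT = 1.127 × 10⁻³.
Δρ/ρ₀ > 0, so Δρ > 0: deeper water is denser → statically stable.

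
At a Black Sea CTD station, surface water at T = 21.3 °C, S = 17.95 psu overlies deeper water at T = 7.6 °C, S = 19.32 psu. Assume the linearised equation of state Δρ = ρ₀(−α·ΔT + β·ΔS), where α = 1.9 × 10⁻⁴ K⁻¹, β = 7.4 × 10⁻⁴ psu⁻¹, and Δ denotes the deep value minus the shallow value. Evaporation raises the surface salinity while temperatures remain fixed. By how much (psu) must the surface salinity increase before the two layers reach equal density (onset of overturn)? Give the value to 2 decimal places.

Neutral buoyancy requires −α(T_deep − T_surf) + β(S_deep − S_surf′) = 0.
S_surf′ = S_deep − (α/β)·ΔT = 19.32 − (1.9 × 10⁻⁴/7.4 × 10⁻⁴)·(-13.7) = 22.8376 psu.
Increase required: 22.8376 − 17.95 = 4.8876 psu.

4.89 psu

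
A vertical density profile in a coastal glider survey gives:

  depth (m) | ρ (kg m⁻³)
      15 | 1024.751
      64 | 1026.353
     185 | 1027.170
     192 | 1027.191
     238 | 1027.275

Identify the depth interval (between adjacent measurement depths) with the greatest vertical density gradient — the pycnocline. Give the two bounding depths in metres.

Compute the density gradient over each adjacent pair:
  15–64 m: Δρ/Δz = 1.602/49 = 0.033 kg m⁻⁴
  64–185 m: Δρ/Δz = 0.817/121 = 6.8 × 10⁻³ kg m⁻⁴
  185–192 m: Δρ/Δz = 0.021/7 = 3.0 × 10⁻³ kg m⁻⁴
  192–238 m: Δρ/Δz = 0.084/46 = 1.8 × 10⁻³ kg m⁻⁴
The largest gradient is in the 15–64 m interval — the pycnocline.

15–64 m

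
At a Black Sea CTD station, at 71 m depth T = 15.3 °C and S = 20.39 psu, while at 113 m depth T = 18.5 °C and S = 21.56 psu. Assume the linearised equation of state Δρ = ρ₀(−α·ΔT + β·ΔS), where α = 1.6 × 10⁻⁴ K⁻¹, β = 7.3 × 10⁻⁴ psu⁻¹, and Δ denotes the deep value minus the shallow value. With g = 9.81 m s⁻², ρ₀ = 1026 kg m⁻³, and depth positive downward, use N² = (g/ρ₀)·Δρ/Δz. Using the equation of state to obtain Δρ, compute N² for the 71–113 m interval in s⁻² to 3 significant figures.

ΔT = +3.2 K, ΔS = +1.17 psu (deep − shallow).
Δρ/ρ₀ = −αΔT + βΔS = -5.12 × 10⁻⁴ + 8.541 × 10⁻⁴ = 3.421 × 10⁻⁴, so Δρ ≈ 0.3510 kg m⁻³.
N² = (g/ρ₀)·Δρ/Δz = g·(Δρ/ρ₀)/Δz = 9.81 × 3.421 × 10⁻⁴ / 42 = 7.9905 × 10⁻⁵ s⁻² ≈ 7.99 × 10⁻⁵ s⁻².

7.99 × 10⁻⁵ s⁻²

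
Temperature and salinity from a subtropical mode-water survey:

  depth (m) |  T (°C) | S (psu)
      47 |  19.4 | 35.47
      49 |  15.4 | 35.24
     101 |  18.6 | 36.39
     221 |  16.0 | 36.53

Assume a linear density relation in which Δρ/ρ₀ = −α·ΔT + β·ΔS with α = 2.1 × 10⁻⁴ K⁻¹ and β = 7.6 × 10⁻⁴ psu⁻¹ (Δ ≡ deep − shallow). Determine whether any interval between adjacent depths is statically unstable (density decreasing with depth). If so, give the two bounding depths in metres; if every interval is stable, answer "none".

Evaluate Δρ/ρ₀ = −αΔT + βΔS across each adjacent pair:
  47–49 m: −αΔT+βΔS = −(2.1 × 10⁻⁴)(-4.0)+(7.6 × 10⁻⁴)(-0.23) = 6.7 × 10⁻⁴ → stable
  49–101 m: −αΔT+βΔS = −(2.1 × 10⁻⁴)(+3.2)+(7.6 × 10⁻⁴)(+1.15) = 2.0 × 10⁻⁴ → stable
  101–221 m: −αΔT+βΔS = −(2.1 × 10⁻⁴)(-2.6)+(7.6 × 10⁻⁴)(+0.14) = 6.5 × 10⁻⁴ → stable
Every interval has Δρ > 0: the column is stably stratified throughout.

none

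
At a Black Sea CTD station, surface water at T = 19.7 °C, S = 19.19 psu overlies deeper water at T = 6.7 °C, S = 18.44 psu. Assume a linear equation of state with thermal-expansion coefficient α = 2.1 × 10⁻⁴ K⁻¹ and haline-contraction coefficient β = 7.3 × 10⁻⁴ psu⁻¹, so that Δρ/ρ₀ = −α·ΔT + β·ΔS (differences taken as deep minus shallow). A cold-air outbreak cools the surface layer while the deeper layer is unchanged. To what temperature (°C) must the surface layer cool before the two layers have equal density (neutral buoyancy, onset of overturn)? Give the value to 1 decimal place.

9.3 °C

Neutral buoyancy requires Δρ = 0, i.e. −α(T_deep − T_surf′) + β(S_deep − S_surf) = 0.
T_surf′ = T_deep − (β/α)·ΔS = 6.7 − (7.3 × 10⁻⁴/2.1 × 10⁻⁴)·(-0.75) = 9.307 °C.
Cooling required: 19.7 − (9.307) = 10.393 °C.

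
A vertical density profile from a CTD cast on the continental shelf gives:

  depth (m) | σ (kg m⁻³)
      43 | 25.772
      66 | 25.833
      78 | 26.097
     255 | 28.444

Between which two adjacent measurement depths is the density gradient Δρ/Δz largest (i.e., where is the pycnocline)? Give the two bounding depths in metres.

Compute the density gradient over each adjacent pair:
  43–66 m: Δρ/Δz = 0.061/23 = 2.7 × 10⁻³ kg m⁻⁴
  66–78 m: Δρ/Δz = 0.264/12 = 0.022 kg m⁻⁴
  78–255 m: Δρ/Δz = 2.347/177 = 0.013 kg m⁻⁴
The largest gradient is in the 66–78 m interval — the pycnocline.

66–78 m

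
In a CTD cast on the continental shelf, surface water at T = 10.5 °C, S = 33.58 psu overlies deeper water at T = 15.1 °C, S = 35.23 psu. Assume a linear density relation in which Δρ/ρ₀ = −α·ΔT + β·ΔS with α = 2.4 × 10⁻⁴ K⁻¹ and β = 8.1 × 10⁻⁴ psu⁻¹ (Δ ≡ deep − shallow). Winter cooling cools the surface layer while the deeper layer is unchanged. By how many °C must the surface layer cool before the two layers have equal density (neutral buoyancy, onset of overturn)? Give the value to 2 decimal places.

0.97 °C

Neutral buoyancy requires Δρ = 0, i.e. −α(T_deep − T_surf′) + β(S_deep − S_surf) = 0.
T_surf′ = T_deep − (β/α)·ΔS = 15.1 − (8.1 × 10⁻⁴/2.4 × 10⁻⁴)·(+1.65) = 9.5312 °C.
Cooling required: 10.5 − (9.5312) = 0.9688 °C.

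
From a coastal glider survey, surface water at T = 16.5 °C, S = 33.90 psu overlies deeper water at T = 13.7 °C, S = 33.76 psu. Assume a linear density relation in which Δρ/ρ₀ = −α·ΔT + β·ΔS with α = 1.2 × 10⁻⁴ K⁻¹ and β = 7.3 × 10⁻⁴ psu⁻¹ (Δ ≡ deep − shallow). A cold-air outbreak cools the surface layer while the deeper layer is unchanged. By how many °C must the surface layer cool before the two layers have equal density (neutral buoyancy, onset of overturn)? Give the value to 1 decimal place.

Neutral buoyancy requires Δρ = 0, i.e. −α(T_deep − T_surf′) + β(S_deep − S_surf) = 0.
T_surf′ = T_deep − (β/α)·ΔS = 13.7 − (7.3 × 10⁻⁴/1.2 × 10⁻⁴)·(-0.14) = 14.552 °C.
Cooling required: 16.5 − (14.552) = 1.948 °C.

1.9 °C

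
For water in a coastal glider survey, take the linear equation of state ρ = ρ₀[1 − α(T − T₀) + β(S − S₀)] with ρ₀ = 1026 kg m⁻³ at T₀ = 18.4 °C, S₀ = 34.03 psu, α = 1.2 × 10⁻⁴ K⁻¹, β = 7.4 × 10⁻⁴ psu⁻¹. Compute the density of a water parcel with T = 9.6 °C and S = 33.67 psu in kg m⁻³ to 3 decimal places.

1026.810 kg m⁻³

T − T₀ = -8.8 K, S − S₀ = -0.36 psu.
Bracket = 1 − α·(-8.8) + β·(-0.36) = 1 + (7.896 × 10⁻⁴) = 1.0007896.
ρ = 1026 × 1.0007896 = 1026.810 kg m⁻³.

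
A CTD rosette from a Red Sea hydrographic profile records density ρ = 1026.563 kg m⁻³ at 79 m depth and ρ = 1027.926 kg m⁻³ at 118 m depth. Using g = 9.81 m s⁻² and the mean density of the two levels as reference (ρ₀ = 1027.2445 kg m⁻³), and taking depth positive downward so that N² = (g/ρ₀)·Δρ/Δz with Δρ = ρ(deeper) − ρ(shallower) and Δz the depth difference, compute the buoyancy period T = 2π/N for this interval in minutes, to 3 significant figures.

5.73 min

Δρ = 1027.926 − 1026.563 = 1.363 kg m⁻³ over Δz = 118 − 79 = 39 m.
N² = (9.81/1027.2445) × (1.363/39) = 3.3375 × 10⁻⁴ s⁻².
N = √(3.3375 × 10⁻⁴) = 0.018269 rad s⁻¹, so T = 2π/N = 343.93 s = 5.7322 min ≈ 5.73 min.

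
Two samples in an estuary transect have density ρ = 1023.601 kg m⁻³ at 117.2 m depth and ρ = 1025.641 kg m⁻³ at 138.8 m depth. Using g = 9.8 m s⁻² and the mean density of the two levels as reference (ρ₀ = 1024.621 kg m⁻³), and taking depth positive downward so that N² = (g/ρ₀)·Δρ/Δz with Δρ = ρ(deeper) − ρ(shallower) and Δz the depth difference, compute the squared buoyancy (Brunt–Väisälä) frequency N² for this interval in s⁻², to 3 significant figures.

9.03 × 10⁻⁴ s⁻²

Δρ = 1025.641 − 1023.601 = 2.040 kg m⁻³ over Δz = 138.8 − 117.2 = 21.6 m.
N² = (9.8/1024.621) × (2.040/21.6) = 9.0332 × 10⁻⁴ s⁻² ≈ 9.03 × 10⁻⁴ s⁻².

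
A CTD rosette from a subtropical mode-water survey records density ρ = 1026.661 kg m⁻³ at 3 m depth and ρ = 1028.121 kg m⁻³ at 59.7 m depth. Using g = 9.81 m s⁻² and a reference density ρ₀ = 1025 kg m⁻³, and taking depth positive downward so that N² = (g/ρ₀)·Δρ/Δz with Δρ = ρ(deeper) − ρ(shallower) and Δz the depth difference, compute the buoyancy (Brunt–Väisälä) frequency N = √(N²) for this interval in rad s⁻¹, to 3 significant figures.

Δρ = 1028.121 − 1026.661 = 1.460 kg m⁻³ over Δz = 59.7 − 3 = 56.7 m.
N² = (9.81/1025) × (1.460/56.7) = 2.4644 × 10⁻⁴ s⁻².
N = √(2.4644 × 10⁻⁴) = 0.015698 rad s⁻¹ ≈ 0.0157 rad s⁻¹.
Since Δρ > 0 the layer is stably stratified.

0.0157 rad s⁻¹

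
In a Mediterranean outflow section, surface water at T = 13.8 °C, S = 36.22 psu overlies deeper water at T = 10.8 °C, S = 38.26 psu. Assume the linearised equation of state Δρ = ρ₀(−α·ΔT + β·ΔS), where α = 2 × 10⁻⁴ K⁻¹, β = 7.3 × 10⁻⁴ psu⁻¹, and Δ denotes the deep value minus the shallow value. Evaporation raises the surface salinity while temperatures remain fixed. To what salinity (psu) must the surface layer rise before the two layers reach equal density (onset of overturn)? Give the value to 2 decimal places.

39.08 psu

Neutral buoyancy requires −α(T_deep − T_surf) + β(S_deep − S_surf′) = 0.
S_surf′ = S_deep − (α/β)·ΔT = 38.26 − (2 × 10⁻⁴/7.3 × 10⁻⁴)·(-3.0) = 39.0819 psu.
Increase required: 39.0819 − 36.22 = 2.8619 psu.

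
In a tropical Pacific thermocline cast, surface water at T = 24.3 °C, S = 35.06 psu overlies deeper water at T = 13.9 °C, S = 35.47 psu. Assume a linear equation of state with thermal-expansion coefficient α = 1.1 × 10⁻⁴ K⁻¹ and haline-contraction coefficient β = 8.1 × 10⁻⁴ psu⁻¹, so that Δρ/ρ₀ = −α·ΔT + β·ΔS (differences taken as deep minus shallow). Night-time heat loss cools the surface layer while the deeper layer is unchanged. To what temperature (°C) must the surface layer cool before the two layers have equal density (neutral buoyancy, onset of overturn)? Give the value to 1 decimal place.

Neutral buoyancy requires Δρ = 0, i.e. −α(T_deep − T_surf′) + β(S_deep − S_surf) = 0.
T_surf′ = T_deep − (β/α)·ΔS = 13.9 − (8.1 × 10⁻⁴/1.1 × 10⁻⁴)·(+0.41) = 10.881 °C.
Cooling required: 24.3 − (10.881) = 13.419 °C.

10.9 °C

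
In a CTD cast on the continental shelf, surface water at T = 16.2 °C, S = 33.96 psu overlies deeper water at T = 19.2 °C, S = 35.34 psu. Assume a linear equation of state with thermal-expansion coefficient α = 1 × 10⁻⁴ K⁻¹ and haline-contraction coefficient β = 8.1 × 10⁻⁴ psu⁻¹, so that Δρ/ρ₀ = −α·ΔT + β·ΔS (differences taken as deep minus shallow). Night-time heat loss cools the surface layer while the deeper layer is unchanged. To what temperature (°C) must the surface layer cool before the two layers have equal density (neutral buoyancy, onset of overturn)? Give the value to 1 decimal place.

8.0 °C

Neutral buoyancy requires Δρ = 0, i.e. −α(T_deep − T_surf′) + β(S_deep − S_surf) = 0.
T_surf′ = T_deep − (β/α)·ΔS = 19.2 − (8.1 × 10⁻⁴/1 × 10⁻⁴)·(+1.38) = 8.022 °C.
Cooling required: 16.2 − (8.022) = 8.178 °C.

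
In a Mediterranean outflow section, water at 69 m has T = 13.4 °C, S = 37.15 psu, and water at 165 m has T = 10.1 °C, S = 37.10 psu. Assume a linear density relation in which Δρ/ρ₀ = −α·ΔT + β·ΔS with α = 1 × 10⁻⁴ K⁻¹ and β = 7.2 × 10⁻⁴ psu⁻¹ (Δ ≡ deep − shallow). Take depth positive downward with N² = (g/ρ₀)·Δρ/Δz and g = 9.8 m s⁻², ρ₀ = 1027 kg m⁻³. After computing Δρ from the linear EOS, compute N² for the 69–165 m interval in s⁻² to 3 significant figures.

3.00 × 10⁻⁵ s⁻²

ΔT = -3.3 K, ΔS = -0.05 psu (deep − shallow).
Δρ/ρ₀ = −αΔT + βΔS = 3.30 × 10⁻⁴ − 3.60 × 10⁻⁵ = 2.94 × 10⁻⁴, so Δρ ≈ 0.3019 kg m⁻³.
N² = (g/ρ₀)·Δρ/Δz = g·(Δρ/ρ₀)/Δz = 9.8 × 2.94 × 10⁻⁴ / 96 = 3.0013 × 10⁻⁵ s⁻² ≈ 3.00 × 10⁻⁵ s⁻².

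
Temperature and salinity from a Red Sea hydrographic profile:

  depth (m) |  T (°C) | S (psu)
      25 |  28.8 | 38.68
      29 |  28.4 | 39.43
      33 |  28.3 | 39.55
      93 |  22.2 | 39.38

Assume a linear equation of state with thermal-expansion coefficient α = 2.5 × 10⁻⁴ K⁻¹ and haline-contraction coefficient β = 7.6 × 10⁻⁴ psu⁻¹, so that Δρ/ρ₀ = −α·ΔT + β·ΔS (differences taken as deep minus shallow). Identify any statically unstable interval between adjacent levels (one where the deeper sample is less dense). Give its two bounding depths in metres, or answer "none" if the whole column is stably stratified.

Evaluate Δρ/ρ₀ = −αΔT + βΔS across each adjacent pair:
  25–29 m: −αΔT+βΔS = −(2.5 × 10⁻⁴)(-0.4)+(7.6 × 10⁻⁴)(+0.75) = 6.7 × 10⁻⁴ → stable
  29–33 m: −αΔT+βΔS = −(2.5 × 10⁻⁴)(-0.1)+(7.6 × 10⁻⁴)(+0.12) = 1.2 × 10⁻⁴ → stable
  33–93 m: −αΔT+βΔS = −(2.5 × 10⁻⁴)(-6.1)+(7.6 × 10⁻⁴)(-0.17) = 1.4 × 10⁻³ → stable
Every interval has Δρ > 0: the column is stably stratified throughout.

none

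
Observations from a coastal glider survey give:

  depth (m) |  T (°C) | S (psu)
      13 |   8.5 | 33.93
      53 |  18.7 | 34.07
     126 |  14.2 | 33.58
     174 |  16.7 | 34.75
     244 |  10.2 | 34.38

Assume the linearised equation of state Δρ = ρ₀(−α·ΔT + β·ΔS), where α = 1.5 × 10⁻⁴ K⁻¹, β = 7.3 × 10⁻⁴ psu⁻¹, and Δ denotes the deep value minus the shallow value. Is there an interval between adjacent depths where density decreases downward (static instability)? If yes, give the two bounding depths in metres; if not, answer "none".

Evaluate Δρ/ρ₀ = −αΔT + βΔS across each adjacent pair:
  13–53 m: −αΔT+βΔS = −(1.5 × 10⁻⁴)(+10.2)+(7.3 × 10⁻⁴)(+0.14) = -1.4 × 10⁻³ → UNSTABLE
  53–126 m: −αΔT+βΔS = −(1.5 × 10⁻⁴)(-4.5)+(7.3 × 10⁻⁴)(-0.49) = 3.2 × 10⁻⁴ → stable
  126–174 m: −αΔT+βΔS = −(1.5 × 10⁻⁴)(+2.5)+(7.3 × 10⁻⁴)(+1.17) = 4.8 × 10⁻⁴ → stable
  174–244 m: −αΔT+βΔS = −(1.5 × 10⁻⁴)(-6.5)+(7.3 × 10⁻⁴)(-0.37) = 7.0 × 10⁻⁴ → stable
The 13–53 m interval has Δρ < 0: lighter water underlies denser water.

13–53 m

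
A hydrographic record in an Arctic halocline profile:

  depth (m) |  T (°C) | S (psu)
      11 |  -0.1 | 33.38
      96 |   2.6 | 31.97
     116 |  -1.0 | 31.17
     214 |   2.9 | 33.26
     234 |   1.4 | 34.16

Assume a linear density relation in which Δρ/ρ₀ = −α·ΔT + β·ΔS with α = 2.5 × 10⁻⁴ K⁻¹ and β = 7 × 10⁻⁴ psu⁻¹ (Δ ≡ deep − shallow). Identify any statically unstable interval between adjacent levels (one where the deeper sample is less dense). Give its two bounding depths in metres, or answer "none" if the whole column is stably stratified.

Evaluate Δρ/ρ₀ = −αΔT + βΔS across each adjacent pair:
  11–96 m: −αΔT+βΔS = −(2.5 × 10⁻⁴)(+2.7)+(7 × 10⁻⁴)(-1.41) = -1.7 × 10⁻³ → UNSTABLE
  96–116 m: −αΔT+βΔS = −(2.5 × 10⁻⁴)(-3.6)+(7 × 10⁻⁴)(-0.80) = 3.4 × 10⁻⁴ → stable
  116–214 m: −αΔT+βΔS = −(2.5 × 10⁻⁴)(+3.9)+(7 × 10⁻⁴)(+2.09) = 4.9 × 10⁻⁴ → stable
  214–234 m: −αΔT+βΔS = −(2.5 × 10⁻⁴)(-1.5)+(7 × 10⁻⁴)(+0.90) = 1.0 × 10⁻³ → stable
The 11–96 m interval has Δρ < 0: lighter water underlies denser water.

11–96 m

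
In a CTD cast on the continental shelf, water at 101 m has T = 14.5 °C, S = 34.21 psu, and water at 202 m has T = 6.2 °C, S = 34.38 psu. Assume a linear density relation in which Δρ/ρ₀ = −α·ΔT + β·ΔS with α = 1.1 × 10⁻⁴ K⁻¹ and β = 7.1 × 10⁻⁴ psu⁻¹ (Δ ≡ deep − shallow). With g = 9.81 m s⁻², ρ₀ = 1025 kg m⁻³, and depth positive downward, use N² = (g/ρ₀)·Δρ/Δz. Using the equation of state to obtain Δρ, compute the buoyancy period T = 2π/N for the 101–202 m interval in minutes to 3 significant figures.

ΔT = -8.3 K, ΔS = +0.17 psu (deep − shallow).
Δρ/ρ₀ = −αΔT + βΔS = 9.13 × 10⁻⁴ + 1.207 × 10⁻⁴ = 1.0337 × 10⁻³, so Δρ ≈ 1.060 kg m⁻³.
N² = (g/ρ₀)·Δρ/Δz = g·(Δρ/ρ₀)/Δz = 9.81 × 1.0337 × 10⁻³ / 101 = 1.0040 × 10⁻⁴ s⁻².
N = √(1.0040 × 10⁻⁴) = 0.010020 rad s⁻¹ → T = 2π/N = 627.06 s = 10.451 min ≈ 10.5 min.

10.5 min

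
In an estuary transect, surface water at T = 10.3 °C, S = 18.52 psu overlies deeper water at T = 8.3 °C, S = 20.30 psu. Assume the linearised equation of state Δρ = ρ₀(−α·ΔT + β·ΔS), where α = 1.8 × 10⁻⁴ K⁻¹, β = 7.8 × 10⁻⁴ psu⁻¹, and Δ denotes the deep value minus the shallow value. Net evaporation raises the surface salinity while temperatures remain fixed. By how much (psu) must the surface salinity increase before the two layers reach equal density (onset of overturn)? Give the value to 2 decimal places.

Neutral buoyancy requires −α(T_deep − T_surf) + β(S_deep − S_surf′) = 0.
S_surf′ = S_deep − (α/β)·ΔT = 20.30 − (1.8 × 10⁻⁴/7.8 × 10⁻⁴)·(-2.0) = 20.7615 psu.
Increase required: 20.7615 − 18.52 = 2.2415 psu.

2.24 psu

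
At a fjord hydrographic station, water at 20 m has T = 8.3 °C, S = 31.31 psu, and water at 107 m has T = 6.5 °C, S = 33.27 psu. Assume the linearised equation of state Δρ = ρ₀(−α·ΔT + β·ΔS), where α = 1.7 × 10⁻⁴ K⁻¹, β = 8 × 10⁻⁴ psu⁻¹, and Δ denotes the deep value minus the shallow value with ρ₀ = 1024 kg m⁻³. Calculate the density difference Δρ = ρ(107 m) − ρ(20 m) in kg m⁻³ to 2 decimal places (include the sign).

ΔT = -1.8 K, ΔS = +1.96 psu (deep − shallow).
Δρ/ρ₀ = −(1.7 × 10⁻⁴)(-1.8) + (8 × 10⁻⁴)(+1.96) = 1.874 × 10⁻³.
Δρ = 1024 × (1.874 × 10⁻³) = +1.92 kg m⁻³.
Positive Δρ: denser below, stable.

+1.92 kg m⁻³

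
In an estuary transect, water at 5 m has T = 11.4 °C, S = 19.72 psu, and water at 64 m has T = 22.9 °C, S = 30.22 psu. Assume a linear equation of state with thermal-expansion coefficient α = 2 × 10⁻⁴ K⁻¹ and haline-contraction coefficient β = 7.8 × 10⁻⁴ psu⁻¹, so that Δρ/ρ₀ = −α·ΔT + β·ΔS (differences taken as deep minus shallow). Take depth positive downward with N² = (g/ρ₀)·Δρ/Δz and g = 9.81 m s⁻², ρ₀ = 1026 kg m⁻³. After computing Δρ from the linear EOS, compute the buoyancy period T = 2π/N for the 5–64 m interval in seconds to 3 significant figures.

201 s

ΔT = +11.5 K, ΔS = +10.50 psu (deep − shallow).
Δρ/ρ₀ = −αΔT + βΔS = -2.30 × 10⁻³ + 8.19 × 10⁻³ = 5.89 × 10⁻³, so Δρ ≈ 6.043 kg m⁻³.
N² = (g/ρ₀)·Δρ/Δz = g·(Δρ/ρ₀)/Δz = 9.81 × 5.89 × 10⁻³ / 59 = 9.7934 × 10⁻⁴ s⁻².
N = √(9.7934 × 10⁻⁴) = 0.031294 rad s⁻¹ → T = 2π/N = 200.78 s ≈ 201 s.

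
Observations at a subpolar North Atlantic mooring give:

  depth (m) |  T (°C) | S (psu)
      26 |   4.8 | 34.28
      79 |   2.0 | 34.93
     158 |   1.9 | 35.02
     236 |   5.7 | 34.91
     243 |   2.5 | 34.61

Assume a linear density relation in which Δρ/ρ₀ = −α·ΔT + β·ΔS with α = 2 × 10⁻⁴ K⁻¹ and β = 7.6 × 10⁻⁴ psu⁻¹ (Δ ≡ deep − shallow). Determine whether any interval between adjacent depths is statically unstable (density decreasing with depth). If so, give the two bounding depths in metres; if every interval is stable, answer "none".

Evaluate Δρ/ρ₀ = −αΔT + βΔS across each adjacent pair:
  26–79 m: −αΔT+βΔS = −(2 × 10⁻⁴)(-2.8)+(7.6 × 10⁻⁴)(+0.65) = 1.1 × 10⁻³ → stable
  79–158 m: −αΔT+βΔS = −(2 × 10⁻⁴)(-0.1)+(7.6 × 10⁻⁴)(+0.09) = 8.8 × 10⁻⁵ → stable
  158–236 m: −αΔT+βΔS = −(2 × 10⁻⁴)(+3.8)+(7.6 × 10⁻⁴)(-0.11) = -8.4 × 10⁻⁴ → UNSTABLE
  236–243 m: −αΔT+βΔS = −(2 × 10⁻⁴)(-3.2)+(7.6 × 10⁻⁴)(-0.30) = 4.1 × 10⁻⁴ → stable
The 158–236 m interval has Δρ < 0: lighter water underlies denser water.

158–236 m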